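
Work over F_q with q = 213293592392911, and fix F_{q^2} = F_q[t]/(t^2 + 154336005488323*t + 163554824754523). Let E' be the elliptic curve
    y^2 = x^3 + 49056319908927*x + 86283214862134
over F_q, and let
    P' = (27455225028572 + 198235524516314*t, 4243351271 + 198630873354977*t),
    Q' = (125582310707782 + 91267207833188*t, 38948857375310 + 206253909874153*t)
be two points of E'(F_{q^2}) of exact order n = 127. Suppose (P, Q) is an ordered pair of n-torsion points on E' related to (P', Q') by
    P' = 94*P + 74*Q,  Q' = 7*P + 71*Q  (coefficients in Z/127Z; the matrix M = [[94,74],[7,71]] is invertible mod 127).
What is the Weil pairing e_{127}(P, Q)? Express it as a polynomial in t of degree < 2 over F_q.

11172374952143 + 29743206275267*t

Under M = [[94,74],[7,71]] in GL_2(Z/127), e_{127}(P',Q') = e_{127}(P,Q)^(94*71-74*7 mod 127).
So e_{127}(P,Q) = e_{127}(P',Q')^{36}, since 60*36 = 1 mod 127.
n = 127 = (1111111)_2 (7 bits, wt 7); accumulate f_{127,P'}(Q'+S)/f_{127,P'}(S) along the 6-step ladder.
So e_{127}(P',Q') = 59241414656598 + 142242673228024*t.
(59241414656598 + 142242673228024*t)^{36} mod (213293592392911,f) = 11172374952143 + 29743206275267*t.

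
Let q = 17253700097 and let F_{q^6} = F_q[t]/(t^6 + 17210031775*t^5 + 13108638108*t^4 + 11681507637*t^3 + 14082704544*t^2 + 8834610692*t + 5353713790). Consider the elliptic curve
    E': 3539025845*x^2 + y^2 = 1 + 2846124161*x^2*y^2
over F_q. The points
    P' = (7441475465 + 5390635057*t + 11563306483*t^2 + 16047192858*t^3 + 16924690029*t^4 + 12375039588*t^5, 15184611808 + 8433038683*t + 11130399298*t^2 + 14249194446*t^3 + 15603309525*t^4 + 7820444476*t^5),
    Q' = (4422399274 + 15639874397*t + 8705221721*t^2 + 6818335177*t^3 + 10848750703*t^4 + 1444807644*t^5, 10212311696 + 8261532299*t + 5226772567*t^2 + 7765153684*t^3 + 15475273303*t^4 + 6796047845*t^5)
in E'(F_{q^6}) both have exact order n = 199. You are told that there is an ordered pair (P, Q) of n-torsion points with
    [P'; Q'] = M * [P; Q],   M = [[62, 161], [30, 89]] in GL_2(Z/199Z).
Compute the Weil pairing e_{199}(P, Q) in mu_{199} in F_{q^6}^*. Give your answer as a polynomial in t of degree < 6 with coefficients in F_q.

5563387938 + 10632172257*t + 3898081742*t^2 + 5913048919*t^3 + 866429789*t^4 + 10757607723*t^5

Since e_{199}(P,P)=e_{199}(Q,Q)=1 and e_{199}(Q,P)=e_{199}(P,Q)^{-1}, expanding e_{199}(62*P + 161*Q,30*P + 89*Q) leaves e(P,Q)^det(M).
det M = 62*89 - 161*30 = 688 = 91 (mod 199); 91^{-1} = 35 (mod 199).
Edwards->Montgomery: u=(1+y)/(1-y), v=u/x -> 2692216198v^2=u^3+321784802u^2+u; then x_W=173225421u+12566658399: y^2=x^3+9020562945*x+12993054631.
Run Miller on y^2=x^3+9020562945*x+12993054631 over F_{17253700097}: ladder 11000111 (8 bits); e = f_P(D_Q)/f_Q(D_P).
f_P(D_Q)/f_Q(D_P) = 9093277721 + 11878318103*t + 7397821414*t^2 + 5558466939*t^3 + 955284999*t^4 + 3766661725*t^5.
(9093277721 + 11878318103*t + 7397821414*t^2 + 5558466939*t^3 + 955284999*t^4 + 3766661725*t^5)^{35} mod (17253700097,f) = 5563387938 + 10632172257*t + 3898081742*t^2 + 5913048919*t^3 + 866429789*t^4 + 10757607723*t^5.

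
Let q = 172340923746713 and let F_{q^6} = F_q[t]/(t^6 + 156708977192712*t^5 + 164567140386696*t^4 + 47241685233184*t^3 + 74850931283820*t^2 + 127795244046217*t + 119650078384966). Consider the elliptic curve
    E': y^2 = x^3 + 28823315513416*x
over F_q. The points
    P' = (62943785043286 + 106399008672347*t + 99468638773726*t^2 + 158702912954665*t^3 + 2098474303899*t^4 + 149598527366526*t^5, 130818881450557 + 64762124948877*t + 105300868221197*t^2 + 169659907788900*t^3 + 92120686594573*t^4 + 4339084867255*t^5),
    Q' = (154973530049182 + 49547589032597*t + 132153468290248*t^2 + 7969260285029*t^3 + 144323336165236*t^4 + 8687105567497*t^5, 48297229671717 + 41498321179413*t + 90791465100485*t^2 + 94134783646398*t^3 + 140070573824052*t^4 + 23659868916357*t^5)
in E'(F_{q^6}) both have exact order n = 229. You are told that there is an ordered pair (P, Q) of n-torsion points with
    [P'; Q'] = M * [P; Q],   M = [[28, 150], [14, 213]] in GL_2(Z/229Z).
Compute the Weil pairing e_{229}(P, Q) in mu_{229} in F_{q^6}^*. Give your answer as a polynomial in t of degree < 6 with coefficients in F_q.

e_{229}(aP+bQ,cP+dQ) = e_{229}(P,Q)^(ad-bc); with (a,b,c,d)=(28,150,14,213) this gives the det-229 law.
28*213 - 150*14 = 3864; reduced mod 229: det = 200, inverse 150.
Double-and-add over 11100101: 8-1 doublings, 5-1 additions; each step l_{T,T}/v_{2T} or l_{T,P'}/v at Q'+S for random S.
The quotient is 113106169611184 + 66840664986130*t + 122148197167774*t^2 + 113963938072304*t^3 + 81521444847813*t^4 + 87444351568971*t^5.
(113106169611184 + 66840664986130*t + 122148197167774*t^2 + 113963938072304*t^3 + 81521444847813*t^4 + 87444351568971*t^5)^{150} mod (172340923746713,f) = 90526488036613 + 81188743930040*t + 8429456628836*t^2 + 134329817344195*t^3 + 47670403216434*t^4 + 92560693733923*t^5.

90526488036613 + 81188743930040*t + 8429456628836*t^2 + 134329817344195*t^3 + 47670403216434*t^4 + 92560693733923*t^5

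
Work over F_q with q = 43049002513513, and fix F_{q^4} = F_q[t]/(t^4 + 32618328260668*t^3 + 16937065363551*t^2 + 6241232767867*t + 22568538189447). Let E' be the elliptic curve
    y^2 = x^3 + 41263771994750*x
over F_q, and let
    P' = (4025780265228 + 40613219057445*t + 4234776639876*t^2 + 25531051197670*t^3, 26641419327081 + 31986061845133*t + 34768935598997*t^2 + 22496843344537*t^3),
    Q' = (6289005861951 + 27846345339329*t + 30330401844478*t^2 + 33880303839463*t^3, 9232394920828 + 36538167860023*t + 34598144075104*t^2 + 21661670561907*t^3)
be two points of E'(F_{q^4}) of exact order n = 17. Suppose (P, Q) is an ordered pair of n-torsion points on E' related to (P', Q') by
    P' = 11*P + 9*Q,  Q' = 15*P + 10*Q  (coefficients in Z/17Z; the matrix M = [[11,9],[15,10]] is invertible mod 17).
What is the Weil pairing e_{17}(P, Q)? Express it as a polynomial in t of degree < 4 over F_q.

Alternating bilinearity on E[17] (values in mu_{17} in F_{43049002513513^4}) gives e(P',Q') = e(P,Q)^det(M).
11*10 - 9*15 = -25; reduced mod 17: det = 9, inverse 2.
Run Miller on y^2=x^3+41263771994750*x over F_{43049002513513}: ladder 10001 (5 bits); e = f_P(D_Q)/f_Q(D_P).
f_P(D_Q)/f_Q(D_P) = 13434652004293 + 15933270093882*t + 20761128987815*t^2 + 18102860055482*t^3.
Thus e_{17}(P,Q) = 18901176832272 + 3442735386267*t + 4103462087013*t^2 + 32974631919615*t^3.

18901176832272 + 3442735386267*t + 4103462087013*t^2 + 32974631919615*t^3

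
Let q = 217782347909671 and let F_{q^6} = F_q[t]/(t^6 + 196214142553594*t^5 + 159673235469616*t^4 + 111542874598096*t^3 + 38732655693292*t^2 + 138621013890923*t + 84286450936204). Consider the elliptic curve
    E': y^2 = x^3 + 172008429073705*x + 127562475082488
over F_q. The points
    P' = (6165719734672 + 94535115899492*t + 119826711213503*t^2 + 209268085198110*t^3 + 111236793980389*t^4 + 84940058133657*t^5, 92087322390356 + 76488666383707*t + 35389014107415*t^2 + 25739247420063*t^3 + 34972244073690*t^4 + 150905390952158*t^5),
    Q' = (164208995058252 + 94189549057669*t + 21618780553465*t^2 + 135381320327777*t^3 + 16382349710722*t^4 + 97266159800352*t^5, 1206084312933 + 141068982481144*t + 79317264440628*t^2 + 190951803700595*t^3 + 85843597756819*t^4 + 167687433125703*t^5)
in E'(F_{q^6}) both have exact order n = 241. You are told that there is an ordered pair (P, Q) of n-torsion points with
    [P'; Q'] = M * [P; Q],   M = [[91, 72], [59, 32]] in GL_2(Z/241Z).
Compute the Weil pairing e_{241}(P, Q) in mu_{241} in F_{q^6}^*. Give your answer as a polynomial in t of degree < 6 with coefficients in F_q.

e_{241} is bilinear + alternating on E[241], so e_{241}(91*P + 72*Q, 59*P + 32*Q) = e_{241}(P,Q)^(91*32-72*59).
det M = 91*32 - 72*59 = -1336 = 110 (mod 241); 110^{-1} = 195 (mod 241).
Double-and-add over 11110001: 8-1 doublings, 5-1 additions; each step l_{T,T}/v_{2T} or l_{T,P'}/v at Q'+S for random S.
f_P(D_Q)/f_Q(D_P) = 34897301486391 + 168243927244968*t + 860639254650*t^2 + 179495099611461*t^3 + 8790405719924*t^4 + 127407337064922*t^5.
e_{241}(P,Q) = (34897301486391 + 168243927244968*t + 860639254650*t^2 + 179495099611461*t^3 + 8790405719924*t^4 + 127407337064922*t^5)^{195} = 175036911274481 + 93574092828661*t + 137823415279635*t^2 + 210616830604994*t^3 + 71190667658450*t^4 + 48719624644752*t^5.

175036911274481 + 93574092828661*t + 137823415279635*t^2 + 210616830604994*t^3 + 71190667658450*t^4 + 48719624644752*t^5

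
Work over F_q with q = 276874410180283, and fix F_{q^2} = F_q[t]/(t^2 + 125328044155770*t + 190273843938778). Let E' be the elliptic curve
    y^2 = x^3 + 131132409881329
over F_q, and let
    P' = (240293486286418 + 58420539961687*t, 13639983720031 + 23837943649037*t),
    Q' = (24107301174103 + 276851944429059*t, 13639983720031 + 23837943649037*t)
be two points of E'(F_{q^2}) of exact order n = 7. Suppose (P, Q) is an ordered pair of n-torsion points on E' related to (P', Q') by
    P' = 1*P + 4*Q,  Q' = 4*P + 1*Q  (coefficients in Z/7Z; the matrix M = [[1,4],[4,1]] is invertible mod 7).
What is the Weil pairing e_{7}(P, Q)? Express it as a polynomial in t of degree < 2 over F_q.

237089311110350 + 936079160954*t

Since e_{7}(P,P)=e_{7}(Q,Q)=1 and e_{7}(Q,P)=e_{7}(P,Q)^{-1}, expanding e_{7}(1*P + 4*Q,4*P + 1*Q) leaves e(P,Q)^det(M).
det(M) mod 7 = 6; its inverse in (Z/7)^* is 6 (check: 6*6 mod 7 = 1).
3-bit Miller (111) on E'/F_{276874410180283} with a'=0, b'=131132409881329: accumulate tangent/chord ratios at Q'+S and P'+S'.
Result: e(P',Q') = 111938342067181 + 275938331019329*t.
Hence e(P,Q) = 237089311110350 + 936079160954*t in F_{276874410180283^2}^*.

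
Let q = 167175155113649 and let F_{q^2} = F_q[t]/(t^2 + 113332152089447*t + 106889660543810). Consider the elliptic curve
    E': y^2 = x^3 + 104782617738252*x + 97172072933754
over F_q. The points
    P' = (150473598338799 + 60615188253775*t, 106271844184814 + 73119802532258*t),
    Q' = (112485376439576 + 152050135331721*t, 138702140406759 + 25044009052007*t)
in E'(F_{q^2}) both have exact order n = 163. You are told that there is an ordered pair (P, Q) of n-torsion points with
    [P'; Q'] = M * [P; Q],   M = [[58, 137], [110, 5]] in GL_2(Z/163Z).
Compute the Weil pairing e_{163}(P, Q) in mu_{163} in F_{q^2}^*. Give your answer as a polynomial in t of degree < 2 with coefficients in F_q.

Under M = [[58,137],[110,5]] in GL_2(Z/163), e_{163}(P',Q') = e_{163}(P,Q)^(58*5-137*110 mod 163).
Inverting 53 mod 163: 40. Thus e_{163}(P,Q) = e(P',Q')^{40}.
Build f_{163,P'} and f_{163,Q'} via the 8-bit ladder of 163=10100011_2; evaluate at shifted divisors; quotient in F_{167175155113649^2}.
f_P(D_Q)/f_Q(D_P) = 6180537623155 + 122508608925646*t.
(6180537623155 + 122508608925646*t)^{40} mod (167175155113649,f) = 1090894661464 + 68788887842672*t.

1090894661464 + 68788887842672*t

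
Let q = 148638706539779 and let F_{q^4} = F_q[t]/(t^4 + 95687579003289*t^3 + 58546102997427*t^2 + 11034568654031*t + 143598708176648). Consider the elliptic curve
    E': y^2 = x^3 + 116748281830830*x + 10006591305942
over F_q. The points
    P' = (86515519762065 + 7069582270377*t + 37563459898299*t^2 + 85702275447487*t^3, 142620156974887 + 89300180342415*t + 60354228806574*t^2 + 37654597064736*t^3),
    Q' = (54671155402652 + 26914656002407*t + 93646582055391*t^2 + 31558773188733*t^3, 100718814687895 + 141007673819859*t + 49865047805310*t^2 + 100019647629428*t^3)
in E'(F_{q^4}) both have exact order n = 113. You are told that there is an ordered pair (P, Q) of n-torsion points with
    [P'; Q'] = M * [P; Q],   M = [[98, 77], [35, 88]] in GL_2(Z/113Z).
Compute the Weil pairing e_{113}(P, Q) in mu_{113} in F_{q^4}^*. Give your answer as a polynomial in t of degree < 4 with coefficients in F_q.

97690513808369 + 63945456129425*t + 43187816170333*t^2 + 71063185104404*t^3

The 113-Weil pairing on E[113] over F_{148638706539779} is alternating-bilinear: e_{113}(P',Q') = e_{113}(P,Q)^det(M).
Hence e(P,Q) = e(P',Q')^{32} where 32 = 53^{-1} mod 113.
Run Miller on y^2=x^3+116748281830830*x+10006591305942 over F_{148638706539779}: ladder 1110001 (7 bits); e = f_P(D_Q)/f_Q(D_P).
So e_{113}(P',Q') = 98381144128224 + 38119942683063*t + 64521558679659*t^2 + 60903168129180*t^3.
e_{113}(P,Q) = (98381144128224 + 38119942683063*t + 64521558679659*t^2 + 60903168129180*t^3)^{32} = 97690513808369 + 63945456129425*t + 43187816170333*t^2 + 71063185104404*t^3.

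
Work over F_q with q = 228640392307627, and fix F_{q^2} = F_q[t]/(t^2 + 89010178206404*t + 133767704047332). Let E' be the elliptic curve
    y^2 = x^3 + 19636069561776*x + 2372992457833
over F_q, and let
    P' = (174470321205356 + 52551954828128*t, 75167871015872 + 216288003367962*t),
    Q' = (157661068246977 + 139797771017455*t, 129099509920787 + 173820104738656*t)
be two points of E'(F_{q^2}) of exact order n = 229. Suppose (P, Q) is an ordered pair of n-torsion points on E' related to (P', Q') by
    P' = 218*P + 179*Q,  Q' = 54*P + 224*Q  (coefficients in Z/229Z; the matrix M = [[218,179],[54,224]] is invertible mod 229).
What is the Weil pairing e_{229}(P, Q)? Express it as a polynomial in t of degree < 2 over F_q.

120879007890334 + 96109610152171*t

e_{229}(aP+bQ,cP+dQ) = e_{229}(P,Q)^(ad-bc); with (a,b,c,d)=(218,179,54,224) this gives the det-229 law.
det M = 218*224 - 179*54 = 39166 = 7 (mod 229); 7^{-1} = 131 (mod 229).
Run Miller on y^2=x^3+19636069561776*x+2372992457833 over F_{228640392307627}: ladder 11100101 (8 bits); e = f_P(D_Q)/f_Q(D_P).
Miller gives e_{229}(P',Q') = 219927896251551 + 53703249317070*t in F_{228640392307627^2}.
Raise to 131: e(P,Q) = 120879007890334 + 96109610152171*t in mu_{229}.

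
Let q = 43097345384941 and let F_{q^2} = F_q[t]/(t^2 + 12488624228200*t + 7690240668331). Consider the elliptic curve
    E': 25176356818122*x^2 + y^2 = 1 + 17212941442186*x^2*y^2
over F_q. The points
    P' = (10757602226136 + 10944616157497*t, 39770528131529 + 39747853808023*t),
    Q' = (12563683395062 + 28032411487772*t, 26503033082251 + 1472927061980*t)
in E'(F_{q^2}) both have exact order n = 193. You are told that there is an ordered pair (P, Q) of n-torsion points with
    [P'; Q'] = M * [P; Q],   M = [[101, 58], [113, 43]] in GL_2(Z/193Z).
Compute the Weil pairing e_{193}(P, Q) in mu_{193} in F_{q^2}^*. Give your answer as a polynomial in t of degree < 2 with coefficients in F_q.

28108082282474 + 2737092876751*t

Since e_{193}(P,P)=e_{193}(Q,Q)=1 and e_{193}(Q,P)=e_{193}(P,Q)^{-1}, expanding e_{193}(101*P + 58*Q,113*P + 43*Q) leaves e(P,Q)^det(M).
Inverting 105 mod 193: 125. Thus e_{193}(P,Q) = e(P',Q')^{125}.
Edwards a_E,d_E -> Montgomery A=12757271656882,B=17411144235208 -> Weierstrass 20173954909338,9881624734184 via alpha=21430664838365,beta=1990853843984.
Run Miller on y^2=x^3+20173954909338*x+9881624734184 over F_{43097345384941}: ladder 11000001 (8 bits); e = f_P(D_Q)/f_Q(D_P).
Miller gives e_{193}(P',Q') = 14329988965082 + 22358381341961*t in F_{43097345384941^2}.
(14329988965082 + 22358381341961*t)^{125} mod (43097345384941,f) = 28108082282474 + 2737092876751*t.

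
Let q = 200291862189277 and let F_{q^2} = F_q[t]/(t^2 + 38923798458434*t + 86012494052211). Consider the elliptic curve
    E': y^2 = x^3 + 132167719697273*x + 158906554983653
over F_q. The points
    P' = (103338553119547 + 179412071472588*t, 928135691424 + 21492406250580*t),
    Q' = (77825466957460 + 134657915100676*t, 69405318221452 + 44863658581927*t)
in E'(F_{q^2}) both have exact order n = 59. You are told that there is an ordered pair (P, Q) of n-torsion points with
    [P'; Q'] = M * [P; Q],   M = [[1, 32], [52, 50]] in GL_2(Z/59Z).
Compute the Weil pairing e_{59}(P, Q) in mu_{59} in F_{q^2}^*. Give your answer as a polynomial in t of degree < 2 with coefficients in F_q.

Alternating bilinearity on E[59] (values in mu_{59} in F_{200291862189277^2}) gives e(P',Q') = e(P,Q)^det(M).
det M = 1*50 - 32*52 = -1614 = 38 (mod 59); 38^{-1} = 14 (mod 59).
Miller loop for e_{59} over F_{200291862189277^2}: bits of 59 = 111011; 5 double steps + 4 add steps, l/v at each.
The quotient is 48720773321237 + 137409306063020*t.
Hence e(P,Q) = 174141939045086 + 101297221868218*t in F_{200291862189277^2}^*.

174141939045086 + 101297221868218*t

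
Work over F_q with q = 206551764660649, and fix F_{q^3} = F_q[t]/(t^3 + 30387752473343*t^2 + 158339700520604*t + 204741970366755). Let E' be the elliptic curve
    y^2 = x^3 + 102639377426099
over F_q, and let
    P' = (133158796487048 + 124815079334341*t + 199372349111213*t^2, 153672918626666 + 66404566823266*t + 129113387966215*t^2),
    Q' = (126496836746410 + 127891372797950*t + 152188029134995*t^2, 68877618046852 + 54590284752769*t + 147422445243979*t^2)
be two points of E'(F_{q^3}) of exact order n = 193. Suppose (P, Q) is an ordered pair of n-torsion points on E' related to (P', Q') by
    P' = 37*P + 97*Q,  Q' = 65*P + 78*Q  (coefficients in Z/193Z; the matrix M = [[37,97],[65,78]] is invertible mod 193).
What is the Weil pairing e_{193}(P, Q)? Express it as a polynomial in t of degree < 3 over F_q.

Alternating bilinearity on E[193] (values in mu_{193} in F_{206551764660649^3}) gives e(P',Q') = e(P,Q)^det(M).
37*78 - 97*65 = -3419; reduced mod 193: det = 55, inverse 186.
Double-and-add over 11000001: 8-1 doublings, 3-1 additions; each step l_{T,T}/v_{2T} or l_{T,P'}/v at Q'+S for random S.
So e_{193}(P',Q') = 179816441298447 + 88240430788951*t + 86320005906881*t^2.
e_{193}(P,Q) = (179816441298447 + 88240430788951*t + 86320005906881*t^2)^{186} = 204073336145903 + 50753312409619*t + 8484298963862*t^2.

204073336145903 + 50753312409619*t + 8484298963862*t^2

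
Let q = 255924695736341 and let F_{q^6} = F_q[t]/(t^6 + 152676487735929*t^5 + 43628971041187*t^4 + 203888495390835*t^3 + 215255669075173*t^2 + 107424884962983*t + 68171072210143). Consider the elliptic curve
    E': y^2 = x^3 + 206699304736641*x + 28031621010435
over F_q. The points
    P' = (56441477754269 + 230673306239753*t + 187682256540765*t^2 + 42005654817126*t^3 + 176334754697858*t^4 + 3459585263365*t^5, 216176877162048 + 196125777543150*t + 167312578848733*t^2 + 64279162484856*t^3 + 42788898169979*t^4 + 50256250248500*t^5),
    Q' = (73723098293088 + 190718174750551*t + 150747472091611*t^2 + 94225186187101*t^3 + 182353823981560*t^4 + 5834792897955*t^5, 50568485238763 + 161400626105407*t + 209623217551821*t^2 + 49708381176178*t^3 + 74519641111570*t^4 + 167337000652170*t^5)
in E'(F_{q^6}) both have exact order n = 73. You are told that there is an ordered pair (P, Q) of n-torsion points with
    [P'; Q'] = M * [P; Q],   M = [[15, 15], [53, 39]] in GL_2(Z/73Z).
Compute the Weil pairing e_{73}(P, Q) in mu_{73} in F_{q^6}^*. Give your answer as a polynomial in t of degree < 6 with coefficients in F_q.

Alternating bilinearity on E[73] (values in mu_{73} in F_{255924695736341^6}) gives e(P',Q') = e(P,Q)^det(M).
Hence e(P,Q) = e(P',Q')^{65} where 65 = 9^{-1} mod 73.
Double-and-add over 1001001: 7-1 doublings, 3-1 additions; each step l_{T,T}/v_{2T} or l_{T,P'}/v at Q'+S for random S.
Result: e(P',Q') = 93691836623033 + 78189552498523*t + 136657642115647*t^2 + 117349558504848*t^3 + 67308509612652*t^4 + 210511543500370*t^5.
Finally e_{73}(P,Q) = 248764807686925 + 91330003091628*t + 202733011703937*t^2 + 231524730199824*t^3 + 65626507613197*t^4 + 242076068559774*t^5.

248764807686925 + 91330003091628*t + 202733011703937*t^2 + 231524730199824*t^3 + 65626507613197*t^4 + 242076068559774*t^5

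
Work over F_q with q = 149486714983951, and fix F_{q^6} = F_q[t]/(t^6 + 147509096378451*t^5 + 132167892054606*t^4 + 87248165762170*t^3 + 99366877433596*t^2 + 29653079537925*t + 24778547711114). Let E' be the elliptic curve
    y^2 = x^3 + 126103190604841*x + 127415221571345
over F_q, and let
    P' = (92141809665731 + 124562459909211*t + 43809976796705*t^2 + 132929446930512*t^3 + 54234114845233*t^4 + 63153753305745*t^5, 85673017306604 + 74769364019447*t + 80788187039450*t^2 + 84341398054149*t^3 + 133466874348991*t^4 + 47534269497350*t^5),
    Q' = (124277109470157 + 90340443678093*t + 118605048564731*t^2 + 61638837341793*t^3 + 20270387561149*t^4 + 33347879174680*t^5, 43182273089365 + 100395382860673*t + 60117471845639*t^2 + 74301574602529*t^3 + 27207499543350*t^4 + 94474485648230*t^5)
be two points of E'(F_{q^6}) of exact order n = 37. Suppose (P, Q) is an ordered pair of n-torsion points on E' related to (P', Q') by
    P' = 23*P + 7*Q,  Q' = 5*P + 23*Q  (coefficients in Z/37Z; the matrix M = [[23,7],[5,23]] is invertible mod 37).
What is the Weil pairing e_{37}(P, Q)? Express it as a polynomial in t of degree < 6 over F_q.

49803476841580 + 92282581270314*t + 51759276829169*t^2 + 93446466580997*t^3 + 109301359928899*t^4 + 11017686928934*t^5

Since e_{37}(P,P)=e_{37}(Q,Q)=1 and e_{37}(Q,P)=e_{37}(P,Q)^{-1}, expanding e_{37}(23*P + 7*Q,5*P + 23*Q) leaves e(P,Q)^det(M).
Inverting 13 mod 37: 20. Thus e_{37}(P,Q) = e(P',Q')^{20}.
Double-and-add over 100101: 6-1 doublings, 3-1 additions; each step l_{T,T}/v_{2T} or l_{T,P'}/v at Q'+S for random S.
So e_{37}(P',Q') = 12248128721843 + 147953523910485*t + 52918327437339*t^2 + 105200434311920*t^3 + 134677775976020*t^4 + 70824580919124*t^5.
Hence e(P,Q) = 49803476841580 + 92282581270314*t + 51759276829169*t^2 + 93446466580997*t^3 + 109301359928899*t^4 + 11017686928934*t^5 in F_{149486714983951^6}^*.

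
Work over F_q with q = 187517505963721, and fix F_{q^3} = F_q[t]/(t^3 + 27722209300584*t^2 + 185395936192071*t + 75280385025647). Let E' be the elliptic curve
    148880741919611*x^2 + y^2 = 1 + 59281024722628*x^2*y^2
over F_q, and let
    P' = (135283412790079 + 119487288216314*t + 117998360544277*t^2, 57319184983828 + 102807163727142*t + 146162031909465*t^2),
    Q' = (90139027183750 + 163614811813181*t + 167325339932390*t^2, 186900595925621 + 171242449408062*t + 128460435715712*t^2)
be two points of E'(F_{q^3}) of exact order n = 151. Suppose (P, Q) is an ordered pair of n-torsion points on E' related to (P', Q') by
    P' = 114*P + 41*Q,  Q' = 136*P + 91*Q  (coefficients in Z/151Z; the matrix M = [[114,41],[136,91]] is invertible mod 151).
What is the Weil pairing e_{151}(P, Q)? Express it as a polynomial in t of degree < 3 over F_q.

Under M = [[114,41],[136,91]] in GL_2(Z/151), e_{151}(P',Q') = e_{151}(P,Q)^(114*91-41*136 mod 151).
So e_{151}(P,Q) = e_{151}(P',Q')^{111}, since 117*111 = 1 mod 151.
Edwards a_E,d_E -> Montgomery A=41600915508643,B=29392551189092 -> Weierstrass 31959323115836,73901763027382 via alpha=128452380755567,beta=69279305790176.
8-bit Miller (10010111) on E'/F_{187517505963721} with a'=31959323115836, b'=73901763027382: accumulate tangent/chord ratios at Q'+S and P'+S'.
Result: e(P',Q') = 18378307208467 + 40060998068088*t + 137494371797888*t^2.
Hence e(P,Q) = 64164800559696 + 181628110263782*t + 107067493137642*t^2 in F_{187517505963721^3}^*.

64164800559696 + 181628110263782*t + 107067493137642*t^2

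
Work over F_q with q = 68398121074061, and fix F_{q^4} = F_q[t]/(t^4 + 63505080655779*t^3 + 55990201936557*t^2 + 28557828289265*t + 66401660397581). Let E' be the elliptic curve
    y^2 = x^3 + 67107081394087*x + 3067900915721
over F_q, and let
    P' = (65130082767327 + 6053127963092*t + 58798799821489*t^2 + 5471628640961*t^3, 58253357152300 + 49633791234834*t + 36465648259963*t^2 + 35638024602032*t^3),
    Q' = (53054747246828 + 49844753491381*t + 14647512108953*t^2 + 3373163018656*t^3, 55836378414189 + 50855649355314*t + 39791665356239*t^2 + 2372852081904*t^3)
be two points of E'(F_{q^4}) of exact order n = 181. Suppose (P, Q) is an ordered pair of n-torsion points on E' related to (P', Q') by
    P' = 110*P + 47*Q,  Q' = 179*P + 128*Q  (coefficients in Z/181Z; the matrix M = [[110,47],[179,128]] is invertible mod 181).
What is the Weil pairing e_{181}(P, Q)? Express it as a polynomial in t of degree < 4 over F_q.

Alternating bilinearity on E[181] (values in mu_{181} in F_{68398121074061^4}) gives e(P',Q') = e(P,Q)^det(M).
det(M) mod 181 = 56; its inverse in (Z/181)^* is 139 (check: 56*139 mod 181 = 1).
Double-and-add over 10110101: 8-1 doublings, 5-1 additions; each step l_{T,T}/v_{2T} or l_{T,P'}/v at Q'+S for random S.
e_{181}(P',Q') = 6732485348869 + 42553805837145*t + 65105169380508*t^2 + 26783857034581*t^3.
Raise to 139: e(P,Q) = 41759810336822 + 6858145622359*t + 53228851009637*t^2 + 39038891226071*t^3 in mu_{181}.

41759810336822 + 6858145622359*t + 53228851009637*t^2 + 39038891226071*t^3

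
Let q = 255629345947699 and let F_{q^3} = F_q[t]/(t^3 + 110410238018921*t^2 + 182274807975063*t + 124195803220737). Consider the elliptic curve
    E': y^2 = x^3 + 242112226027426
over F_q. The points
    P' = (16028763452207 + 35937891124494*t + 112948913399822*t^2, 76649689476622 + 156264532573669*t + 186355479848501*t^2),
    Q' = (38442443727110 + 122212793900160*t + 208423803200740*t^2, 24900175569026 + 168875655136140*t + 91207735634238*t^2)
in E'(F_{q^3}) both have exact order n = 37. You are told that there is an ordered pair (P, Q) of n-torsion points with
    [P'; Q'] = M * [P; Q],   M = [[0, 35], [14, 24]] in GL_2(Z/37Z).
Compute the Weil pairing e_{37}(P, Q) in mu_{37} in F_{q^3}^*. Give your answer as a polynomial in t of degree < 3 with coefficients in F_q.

e_{37} is bilinear + alternating on E[37], so e_{37}(35*Q, 14*P + 24*Q) = e_{37}(P,Q)^(0*24-35*14).
Inverting 28 mod 37: 4. Thus e_{37}(P,Q) = e(P',Q')^{4}.
Run Miller on y^2=x^3+242112226027426 over F_{255629345947699}: ladder 100101 (6 bits); e = f_P(D_Q)/f_Q(D_P).
Miller gives e_{37}(P',Q') = 83091670282861 + 183513249247778*t + 233520905495496*t^2 in F_{255629345947699^3}.
Hence e(P,Q) = 206949150876436 + 88531663979641*t + 106659074818608*t^2 in F_{255629345947699^3}^*.

206949150876436 + 88531663979641*t + 106659074818608*t^2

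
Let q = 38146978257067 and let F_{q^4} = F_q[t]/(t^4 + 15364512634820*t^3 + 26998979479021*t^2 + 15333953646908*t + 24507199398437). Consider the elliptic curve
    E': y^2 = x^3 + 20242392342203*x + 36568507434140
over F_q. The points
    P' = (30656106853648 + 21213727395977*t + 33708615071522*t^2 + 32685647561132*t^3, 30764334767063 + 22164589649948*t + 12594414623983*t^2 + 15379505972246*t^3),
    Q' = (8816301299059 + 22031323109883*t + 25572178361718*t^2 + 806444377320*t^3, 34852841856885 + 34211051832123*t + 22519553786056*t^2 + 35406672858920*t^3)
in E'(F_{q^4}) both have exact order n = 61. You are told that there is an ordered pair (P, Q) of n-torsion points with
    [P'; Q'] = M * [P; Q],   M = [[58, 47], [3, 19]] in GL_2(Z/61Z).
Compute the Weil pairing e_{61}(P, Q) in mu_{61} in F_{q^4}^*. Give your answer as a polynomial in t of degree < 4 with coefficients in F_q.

24981731326116 + 11468001614936*t + 25916076956845*t^2 + 26611154067961*t^3

The 61-Weil pairing on E[61] over F_{38146978257067} is alternating-bilinear: e_{61}(P',Q') = e_{61}(P,Q)^det(M).
58*19 - 47*3 = 961; reduced mod 61: det = 46, inverse 4.
Run Miller on y^2=x^3+20242392342203*x+36568507434140 over F_{38146978257067}: ladder 111101 (6 bits); e = f_P(D_Q)/f_Q(D_P).
f_P(D_Q)/f_Q(D_P) = 37182302423541 + 31188471595013*t + 33485985329303*t^2 + 33169045334711*t^3.
Hence e(P,Q) = 24981731326116 + 11468001614936*t + 25916076956845*t^2 + 26611154067961*t^3 in F_{38146978257067^4}^*.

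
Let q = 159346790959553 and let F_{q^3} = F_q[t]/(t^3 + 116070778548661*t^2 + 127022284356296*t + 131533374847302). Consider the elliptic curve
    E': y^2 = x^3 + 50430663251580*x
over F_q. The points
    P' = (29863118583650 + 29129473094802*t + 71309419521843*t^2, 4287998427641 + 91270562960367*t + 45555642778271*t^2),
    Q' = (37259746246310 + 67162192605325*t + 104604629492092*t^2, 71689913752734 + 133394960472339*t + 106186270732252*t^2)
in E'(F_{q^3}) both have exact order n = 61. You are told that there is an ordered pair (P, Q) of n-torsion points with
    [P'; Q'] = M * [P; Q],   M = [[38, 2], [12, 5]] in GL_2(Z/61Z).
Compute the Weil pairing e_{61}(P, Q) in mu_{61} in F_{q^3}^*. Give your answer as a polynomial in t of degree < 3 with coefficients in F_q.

e_{61}(aP+bQ,cP+dQ) = e_{61}(P,Q)^(ad-bc); with (a,b,c,d)=(38,2,12,5) this gives the det-61 law.
Hence e(P,Q) = e(P',Q')^{43} where 43 = 44^{-1} mod 61.
Build f_{61,P'} and f_{61,Q'} via the 6-bit ladder of 61=111101_2; evaluate at shifted divisors; quotient in F_{159346790959553^3}.
Result: e(P',Q') = 70613191232394 + 49438793231353*t + 136106791418075*t^2.
Thus e_{61}(P,Q) = 151587555626464 + 53310171100784*t + 117748240637328*t^2.

151587555626464 + 53310171100784*t + 117748240637328*t^2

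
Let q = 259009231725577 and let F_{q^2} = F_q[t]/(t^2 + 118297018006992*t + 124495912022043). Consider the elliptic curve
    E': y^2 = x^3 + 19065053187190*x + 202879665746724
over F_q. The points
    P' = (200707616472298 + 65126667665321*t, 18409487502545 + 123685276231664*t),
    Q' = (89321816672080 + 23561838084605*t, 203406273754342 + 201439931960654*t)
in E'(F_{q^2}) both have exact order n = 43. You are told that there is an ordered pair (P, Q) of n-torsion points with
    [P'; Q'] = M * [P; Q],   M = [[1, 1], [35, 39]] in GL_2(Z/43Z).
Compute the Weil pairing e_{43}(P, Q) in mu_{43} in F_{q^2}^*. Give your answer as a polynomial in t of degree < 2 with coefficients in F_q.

Under M = [[1,1],[35,39]] in GL_2(Z/43), e_{43}(P',Q') = e_{43}(P,Q)^(1*39-1*35 mod 43).
det M = 1*39 - 1*35 = 4 = 4 (mod 43); 4^{-1} = 11 (mod 43).
Build f_{43,P'} and f_{43,Q'} via the 6-bit ladder of 43=101011_2; evaluate at shifted divisors; quotient in F_{259009231725577^2}.
f_P(D_Q)/f_Q(D_P) = 164140866824577 + 204381613497512*t.
Finally e_{43}(P,Q) = 132418969546470 + 128647891216934*t.

132418969546470 + 128647891216934*t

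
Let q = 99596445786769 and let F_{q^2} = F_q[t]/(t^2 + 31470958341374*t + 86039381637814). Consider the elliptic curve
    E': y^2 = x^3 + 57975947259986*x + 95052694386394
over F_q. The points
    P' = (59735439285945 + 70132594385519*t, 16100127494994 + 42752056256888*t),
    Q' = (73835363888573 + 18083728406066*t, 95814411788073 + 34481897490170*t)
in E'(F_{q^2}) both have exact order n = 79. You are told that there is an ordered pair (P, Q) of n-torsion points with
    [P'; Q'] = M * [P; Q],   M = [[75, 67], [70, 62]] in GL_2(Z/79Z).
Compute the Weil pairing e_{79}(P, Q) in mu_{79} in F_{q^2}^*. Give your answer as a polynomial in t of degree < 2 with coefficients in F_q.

Since e_{79}(P,P)=e_{79}(Q,Q)=1 and e_{79}(Q,P)=e_{79}(P,Q)^{-1}, expanding e_{79}(75*P + 67*Q,70*P + 62*Q) leaves e(P,Q)^det(M).
75*62 - 67*70 = -40; reduced mod 79: det = 39, inverse 77.
Double-and-add over 1001111: 7-1 doublings, 5-1 additions; each step l_{T,T}/v_{2T} or l_{T,P'}/v at Q'+S for random S.
The quotient is 96659521978309 + 35125944801325*t.
Thus e_{79}(P,Q) = 491870262000 + 88806822568204*t.

491870262000 + 88806822568204*t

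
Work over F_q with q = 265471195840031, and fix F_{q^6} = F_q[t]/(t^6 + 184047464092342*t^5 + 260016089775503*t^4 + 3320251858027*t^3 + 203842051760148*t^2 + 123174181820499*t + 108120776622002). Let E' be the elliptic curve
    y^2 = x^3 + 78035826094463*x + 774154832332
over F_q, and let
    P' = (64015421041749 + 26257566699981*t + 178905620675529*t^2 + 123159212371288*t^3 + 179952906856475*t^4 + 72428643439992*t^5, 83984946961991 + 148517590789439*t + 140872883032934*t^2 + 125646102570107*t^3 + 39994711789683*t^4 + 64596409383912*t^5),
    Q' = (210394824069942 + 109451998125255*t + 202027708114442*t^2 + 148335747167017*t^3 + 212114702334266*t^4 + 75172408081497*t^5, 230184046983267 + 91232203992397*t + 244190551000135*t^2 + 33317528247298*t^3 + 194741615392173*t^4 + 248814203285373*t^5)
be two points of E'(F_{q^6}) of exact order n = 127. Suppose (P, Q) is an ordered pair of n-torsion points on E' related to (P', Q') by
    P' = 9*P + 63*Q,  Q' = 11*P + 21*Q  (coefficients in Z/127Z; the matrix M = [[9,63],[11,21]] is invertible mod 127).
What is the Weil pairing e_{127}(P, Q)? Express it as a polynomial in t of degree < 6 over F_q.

Alternating bilinearity on E[127] (values in mu_{127} in F_{265471195840031^6}) gives e(P',Q') = e(P,Q)^det(M).
Inverting 4 mod 127: 32. Thus e_{127}(P,Q) = e(P',Q')^{32}.
7-bit Miller (1111111) on E'/F_{265471195840031} with a'=78035826094463, b'=774154832332: accumulate tangent/chord ratios at Q'+S and P'+S'.
f_P(D_Q)/f_Q(D_P) = 7723092048377 + 193157155767324*t + 170401139922309*t^2 + 98114553511268*t^3 + 99526688906485*t^4 + 42095002566330*t^5.
Finally e_{127}(P,Q) = 45291052841104 + 214464864649857*t + 243925978242334*t^2 + 16915826879457*t^3 + 212081315053239*t^4 + 146234114274096*t^5.

45291052841104 + 214464864649857*t + 243925978242334*t^2 + 16915826879457*t^3 + 212081315053239*t^4 + 146234114274096*t^5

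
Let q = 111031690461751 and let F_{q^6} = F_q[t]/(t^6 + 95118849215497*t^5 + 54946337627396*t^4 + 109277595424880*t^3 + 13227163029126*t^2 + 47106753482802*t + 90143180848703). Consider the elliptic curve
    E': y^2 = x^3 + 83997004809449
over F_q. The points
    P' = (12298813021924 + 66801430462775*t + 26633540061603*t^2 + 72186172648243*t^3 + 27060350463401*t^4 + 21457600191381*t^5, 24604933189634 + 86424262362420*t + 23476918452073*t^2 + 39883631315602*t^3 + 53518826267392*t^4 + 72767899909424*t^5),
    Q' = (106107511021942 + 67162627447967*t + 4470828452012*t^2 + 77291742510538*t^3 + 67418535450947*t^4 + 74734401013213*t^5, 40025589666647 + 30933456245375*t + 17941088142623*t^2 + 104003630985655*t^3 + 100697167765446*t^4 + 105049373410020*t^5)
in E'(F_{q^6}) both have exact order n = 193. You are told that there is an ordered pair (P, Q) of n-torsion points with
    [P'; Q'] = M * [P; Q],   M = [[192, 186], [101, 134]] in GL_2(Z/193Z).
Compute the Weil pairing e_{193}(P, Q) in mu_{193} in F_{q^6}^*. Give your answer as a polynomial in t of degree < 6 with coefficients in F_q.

16215032790780 + 57889112790068*t + 66777223173077*t^2 + 57199383592040*t^3 + 106692479369773*t^4 + 28498584626423*t^5

e_{193}(aP+bQ,cP+dQ) = e_{193}(P,Q)^(ad-bc); with (a,b,c,d)=(192,186,101,134) this gives the det-193 law.
Hence e(P,Q) = e(P',Q')^{32} where 32 = 187^{-1} mod 193.
Double-and-add over 11000001: 8-1 doublings, 3-1 additions; each step l_{T,T}/v_{2T} or l_{T,P'}/v at Q'+S for random S.
So e_{193}(P',Q') = 88027660584623 + 87430675005208*t + 40232071160798*t^2 + 45492111128128*t^3 + 67268583818574*t^4 + 71979619224591*t^5.
Hence e(P,Q) = 16215032790780 + 57889112790068*t + 66777223173077*t^2 + 57199383592040*t^3 + 106692479369773*t^4 + 28498584626423*t^5 in F_{111031690461751^6}^*.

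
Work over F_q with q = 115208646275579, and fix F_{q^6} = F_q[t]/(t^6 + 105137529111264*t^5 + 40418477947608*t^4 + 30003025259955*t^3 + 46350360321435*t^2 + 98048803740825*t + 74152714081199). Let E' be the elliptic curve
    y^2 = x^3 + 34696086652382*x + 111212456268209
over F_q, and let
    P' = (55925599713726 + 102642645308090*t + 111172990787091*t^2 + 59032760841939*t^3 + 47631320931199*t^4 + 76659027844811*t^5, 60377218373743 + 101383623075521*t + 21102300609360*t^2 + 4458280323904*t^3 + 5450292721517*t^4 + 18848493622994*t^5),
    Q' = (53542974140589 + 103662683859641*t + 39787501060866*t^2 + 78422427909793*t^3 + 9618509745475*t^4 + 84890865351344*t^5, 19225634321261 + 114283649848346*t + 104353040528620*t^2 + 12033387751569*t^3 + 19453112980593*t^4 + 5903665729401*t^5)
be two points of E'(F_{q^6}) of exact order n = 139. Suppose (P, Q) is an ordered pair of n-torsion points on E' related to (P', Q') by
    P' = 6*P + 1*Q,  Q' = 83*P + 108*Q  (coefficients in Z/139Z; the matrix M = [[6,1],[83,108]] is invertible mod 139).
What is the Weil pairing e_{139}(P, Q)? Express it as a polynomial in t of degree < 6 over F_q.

e_{139} is bilinear + alternating on E[139], so e_{139}(6*P + 1*Q, 83*P + 108*Q) = e_{139}(P,Q)^(6*108-1*83).
det M = 6*108 - 1*83 = 565 = 9 (mod 139); 9^{-1} = 31 (mod 139).
n = 139 = (10001011)_2 (8 bits, wt 4); accumulate f_{139,P'}(Q'+S)/f_{139,P'}(S) along the 7-step ladder.
So e_{139}(P',Q') = 8998381862586 + 87278671657476*t + 42464015135464*t^2 + 76471422846720*t^3 + 31308136704078*t^4 + 26485203382309*t^5.
Hence e(P,Q) = 112968353473298 + 93320251890349*t + 115117217834015*t^2 + 29184612383107*t^3 + 30568973701850*t^4 + 98729496761302*t^5 in F_{115208646275579^6}^*.

112968353473298 + 93320251890349*t + 115117217834015*t^2 + 29184612383107*t^3 + 30568973701850*t^4 + 98729496761302*t^5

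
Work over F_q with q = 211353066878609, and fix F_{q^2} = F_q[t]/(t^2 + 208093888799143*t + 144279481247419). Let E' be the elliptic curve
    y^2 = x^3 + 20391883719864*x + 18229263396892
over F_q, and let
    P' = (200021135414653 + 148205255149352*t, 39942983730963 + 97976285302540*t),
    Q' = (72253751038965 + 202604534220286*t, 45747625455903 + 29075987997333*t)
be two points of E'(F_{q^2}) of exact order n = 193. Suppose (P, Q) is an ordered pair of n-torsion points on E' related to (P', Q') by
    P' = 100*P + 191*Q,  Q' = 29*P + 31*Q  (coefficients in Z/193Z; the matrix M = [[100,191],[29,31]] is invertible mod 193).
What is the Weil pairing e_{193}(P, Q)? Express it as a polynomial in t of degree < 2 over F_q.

e_{193}(aP+bQ,cP+dQ) = e_{193}(P,Q)^(ad-bc); with (a,b,c,d)=(100,191,29,31) this gives the det-193 law.
100*31 - 191*29 = -2439; reduced mod 193: det = 70, inverse 91.
Double-and-add over 11000001: 8-1 doublings, 3-1 additions; each step l_{T,T}/v_{2T} or l_{T,P'}/v at Q'+S for random S.
Result: e(P',Q') = 164786944971253 + 144619287825975*t.
Hence e(P,Q) = 116038742552167 + 193199033124798*t in F_{211353066878609^2}^*.

116038742552167 + 193199033124798*t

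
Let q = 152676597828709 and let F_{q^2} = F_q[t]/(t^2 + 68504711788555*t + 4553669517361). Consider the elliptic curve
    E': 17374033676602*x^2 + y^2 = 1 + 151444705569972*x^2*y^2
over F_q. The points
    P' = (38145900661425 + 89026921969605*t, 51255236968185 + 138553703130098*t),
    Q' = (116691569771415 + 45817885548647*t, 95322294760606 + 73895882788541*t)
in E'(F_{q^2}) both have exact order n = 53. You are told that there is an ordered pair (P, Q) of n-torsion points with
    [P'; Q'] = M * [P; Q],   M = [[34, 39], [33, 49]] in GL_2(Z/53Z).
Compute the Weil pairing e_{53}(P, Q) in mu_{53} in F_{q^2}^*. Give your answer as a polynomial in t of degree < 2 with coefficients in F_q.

Alternating bilinearity on E[53] (values in mu_{53} in F_{152676597828709^2}) gives e(P',Q') = e(P,Q)^det(M).
Inverting 8 mod 53: 20. Thus e_{53}(P,Q) = e(P',Q')^{20}.
Edwards a_E,d_E -> Montgomery A=118907823238957,B=41949995122760 -> Weierstrass 90507930549495,74838893806612 via alpha=79028655817332,beta=42820630941012.
Double-and-add over 110101: 6-1 doublings, 4-1 additions; each step l_{T,T}/v_{2T} or l_{T,P'}/v at Q'+S for random S.
So e_{53}(P',Q') = 54409051809806 + 23019903637291*t.
Hence e(P,Q) = 85298386703064 + 25932887986802*t in F_{152676597828709^2}^*.

85298386703064 + 25932887986802*t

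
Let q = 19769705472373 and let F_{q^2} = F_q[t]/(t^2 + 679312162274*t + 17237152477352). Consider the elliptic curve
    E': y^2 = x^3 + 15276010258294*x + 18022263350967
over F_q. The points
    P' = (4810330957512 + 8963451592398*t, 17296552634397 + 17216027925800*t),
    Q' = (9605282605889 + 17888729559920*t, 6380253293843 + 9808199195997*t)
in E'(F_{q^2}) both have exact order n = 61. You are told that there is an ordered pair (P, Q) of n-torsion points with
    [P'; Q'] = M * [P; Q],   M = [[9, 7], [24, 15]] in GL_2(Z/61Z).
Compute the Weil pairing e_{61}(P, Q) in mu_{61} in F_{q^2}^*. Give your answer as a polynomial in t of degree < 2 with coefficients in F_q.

e_{61} is bilinear + alternating on E[61], so e_{61}(9*P + 7*Q, 24*P + 15*Q) = e_{61}(P,Q)^(9*15-7*24).
Hence e(P,Q) = e(P',Q')^{24} where 24 = 28^{-1} mod 61.
n = 61 = (111101)_2 (6 bits, wt 5); accumulate f_{61,P'}(Q'+S)/f_{61,P'}(S) along the 5-step ladder.
So e_{61}(P',Q') = 12891962152765 + 5475464377365*t.
Finally e_{61}(P,Q) = 1545513309179 + 19381412819687*t.

1545513309179 + 19381412819687*t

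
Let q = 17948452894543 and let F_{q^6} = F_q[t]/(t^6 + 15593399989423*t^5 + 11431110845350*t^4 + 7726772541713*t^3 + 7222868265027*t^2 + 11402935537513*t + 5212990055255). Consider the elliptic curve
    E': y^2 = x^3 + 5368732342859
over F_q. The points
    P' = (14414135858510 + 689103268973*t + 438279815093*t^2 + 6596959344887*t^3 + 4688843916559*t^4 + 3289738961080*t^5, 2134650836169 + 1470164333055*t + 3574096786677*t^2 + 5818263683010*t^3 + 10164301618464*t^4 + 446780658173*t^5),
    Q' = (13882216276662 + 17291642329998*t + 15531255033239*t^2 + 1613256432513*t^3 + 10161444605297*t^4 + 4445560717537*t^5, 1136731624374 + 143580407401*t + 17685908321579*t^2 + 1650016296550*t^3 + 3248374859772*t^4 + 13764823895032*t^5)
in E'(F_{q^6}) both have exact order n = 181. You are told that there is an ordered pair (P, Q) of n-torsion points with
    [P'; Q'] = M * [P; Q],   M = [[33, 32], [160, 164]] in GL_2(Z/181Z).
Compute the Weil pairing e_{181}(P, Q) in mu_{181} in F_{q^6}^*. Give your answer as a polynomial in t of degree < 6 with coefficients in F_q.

e_{181}(aP+bQ,cP+dQ) = e_{181}(P,Q)^(ad-bc); with (a,b,c,d)=(33,32,160,164) this gives the det-181 law.
Hence e(P,Q) = e(P',Q')^{106} where 106 = 111^{-1} mod 181.
Miller loop for e_{181} over F_{17948452894543^6}: bits of 181 = 10110101; 7 double steps + 4 add steps, l/v at each.
The quotient is 11387200556520 + 4770388112831*t + 15785135598737*t^2 + 6250381716328*t^3 + 11637772867439*t^4 + 6258714476932*t^5.
Hence e(P,Q) = 5694367561449 + 15062499920970*t + 11699598946850*t^2 + 14804000427663*t^3 + 15101872499610*t^4 + 7353846055678*t^5 in F_{17948452894543^6}^*.

5694367561449 + 15062499920970*t + 11699598946850*t^2 + 14804000427663*t^3 + 15101872499610*t^4 + 7353846055678*t^5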